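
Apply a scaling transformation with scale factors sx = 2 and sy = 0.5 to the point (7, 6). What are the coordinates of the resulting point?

Scaling matrix:
[[2, 0], [0, 0.50]]
Result: (7 × 2, 6 × 0.5) = (14, 3)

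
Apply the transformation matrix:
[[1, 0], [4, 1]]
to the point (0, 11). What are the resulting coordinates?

Matrix multiplication:
[[1, 0], [4, 1]] × [0, 11]ᵀ
= [(1)(0) + (0)(11), (4)(0) + (1)(11)]ᵀ
= [0, 11]ᵀ
Result: (0, 11)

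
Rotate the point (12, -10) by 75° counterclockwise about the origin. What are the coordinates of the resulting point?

Rotation matrix for 75°: [[cos 75°, -sin 75°], [sin 75°, cos 75°]] ≈ [[0.258819, -0.965926], [0.965926, 0.258819]]
[[0.258819, -0.965926], [0.965926, 0.258819]] × [12, -10]ᵀ ≈ [12.7651, 9.0029]ᵀ
Result: (12.7651, 9.0029)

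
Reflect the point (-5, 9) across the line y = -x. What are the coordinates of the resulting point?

Reflection across line y = -x: (-5, 9) → (-9, 5)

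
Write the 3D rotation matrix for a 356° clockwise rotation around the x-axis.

Rotation matrix for clockwise 356° around x-axis:
A clockwise rotation by 356° is a counterclockwise rotation by -356°.
cos(-356°) = 0.9976, sin(-356°) = 0.0698
Result: [[1, 0, 0], [0, 0.9976, -0.0698], [0, 0.0698, 0.9976]]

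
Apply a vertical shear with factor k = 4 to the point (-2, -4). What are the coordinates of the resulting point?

Shear matrix for vertical shear with factor k = 4:
[[1, 0], [4, 1]]
Result: (-2, -4) → (-2, -12)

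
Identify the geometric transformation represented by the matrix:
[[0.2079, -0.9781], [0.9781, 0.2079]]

This matrix represents: rotation by 78° counterclockwise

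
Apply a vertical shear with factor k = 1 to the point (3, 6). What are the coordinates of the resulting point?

Shear matrix for vertical shear with factor k = 1:
[[1, 0], [1, 1]]
Result: (3, 6) → (3, 9)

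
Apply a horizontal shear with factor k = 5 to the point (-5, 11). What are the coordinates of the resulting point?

Shear matrix for horizontal shear with factor k = 5:
[[1, 5], [0, 1]]
Result: (-5, 11) → (50, 11)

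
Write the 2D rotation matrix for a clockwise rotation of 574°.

Rotation matrix formula: [[cos θ, -sin θ], [sin θ, cos θ]]
A clockwise rotation by 574° is equivalent to a counterclockwise rotation by -574°.
For θ = -574°:
cos(-574°) = -0.8290
sin(-574°) = 0.5592
Result: [[-0.8290, -0.5592], [0.5592, -0.8290]]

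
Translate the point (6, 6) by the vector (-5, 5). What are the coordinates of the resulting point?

Translation by (-5, 5) (homogeneous matrix [[1, 0, -5], [0, 1, 5], [0, 0, 1]]):
x' = 6 + -5 = 1
y' = 6 + 5 = 11
Result: (1, 11)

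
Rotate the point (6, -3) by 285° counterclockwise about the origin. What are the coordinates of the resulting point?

Rotation matrix for 285°: [[cos 285°, -sin 285°], [sin 285°, cos 285°]] ≈ [[0.258819, 0.965926], [-0.965926, 0.258819]]
[[0.258819, 0.965926], [-0.965926, 0.258819]] × [6, -3]ᵀ ≈ [-1.3449, -6.5720]ᵀ
Result: (-1.3449, -6.5720)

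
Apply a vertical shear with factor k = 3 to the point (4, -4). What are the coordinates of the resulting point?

Shear matrix for vertical shear with factor k = 3:
[[1, 0], [3, 1]]
Result: (4, -4) → (4, 8)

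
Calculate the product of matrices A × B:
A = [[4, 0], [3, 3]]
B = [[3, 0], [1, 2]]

Matrix multiplication:
C[0][0] = 4×3 + 0×1 = 12
C[0][1] = 4×0 + 0×2 = 0
C[1][0] = 3×3 + 3×1 = 12
C[1][1] = 3×0 + 3×2 = 6
Result: [[12, 0], [12, 6]]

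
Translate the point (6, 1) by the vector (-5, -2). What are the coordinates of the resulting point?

Translation by (-5, -2) (homogeneous matrix [[1, 0, -5], [0, 1, -2], [0, 0, 1]]):
x' = 6 + -5 = 1
y' = 1 + -2 = -1
Result: (1, -1)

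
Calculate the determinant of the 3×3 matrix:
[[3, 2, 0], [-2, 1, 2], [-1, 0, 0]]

Expansion along first row:
det = 3·det([[1,2],[0,0]]) - 2·det([[-2,2],[-1,0]]) + 0·det([[-2,1],[-1,0]])
    = 3·(1·0 - 2·0) - 2·(-2·0 - 2·-1) + 0·(-2·0 - 1·-1)
    = 3·0 - 2·2 + 0·1
    = 0 + -4 + 0 = -4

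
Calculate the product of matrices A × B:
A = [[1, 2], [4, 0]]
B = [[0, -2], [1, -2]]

Matrix multiplication:
C[0][0] = 1×0 + 2×1 = 2
C[0][1] = 1×-2 + 2×-2 = -6
C[1][0] = 4×0 + 0×1 = 0
C[1][1] = 4×-2 + 0×-2 = -8
Result: [[2, -6], [0, -8]]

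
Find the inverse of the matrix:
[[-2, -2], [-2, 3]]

For [[a,b],[c,d]], inverse = (1/det)·[[d,-b],[-c,a]]
det = (-2)(3) - (-2)(-2) = -6 - 4 = -10
Inverse = (1/-10)·[[3, 2], [2, -2]]
= [[-3/10, -1/5], [-1/5, 1/5]]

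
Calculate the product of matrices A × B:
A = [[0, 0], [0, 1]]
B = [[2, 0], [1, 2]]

Matrix multiplication:
C[0][0] = 0×2 + 0×1 = 0
C[0][1] = 0×0 + 0×2 = 0
C[1][0] = 0×2 + 1×1 = 1
C[1][1] = 0×0 + 1×2 = 2
Result: [[0, 0], [1, 2]]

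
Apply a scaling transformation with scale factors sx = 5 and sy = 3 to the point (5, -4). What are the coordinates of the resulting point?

Scaling matrix:
[[5, 0], [0, 3]]
Result: (5 × 5, -4 × 3) = (25, -12)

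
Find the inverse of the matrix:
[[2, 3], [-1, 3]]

For [[a,b],[c,d]], inverse = (1/det)·[[d,-b],[-c,a]]
det = (2)(3) - (3)(-1) = 6 - -3 = 9
Inverse = (1/9)·[[3, -3], [1, 2]]
= [[1/3, -1/3], [1/9, 2/9]]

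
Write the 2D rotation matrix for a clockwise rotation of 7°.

Rotation matrix formula: [[cos θ, -sin θ], [sin θ, cos θ]]
A clockwise rotation by 7° is equivalent to a counterclockwise rotation by -7°.
For θ = -7°:
cos(-7°) = 0.9925
sin(-7°) = -0.1219
Result: [[0.9925, 0.1219], [-0.1219, 0.9925]]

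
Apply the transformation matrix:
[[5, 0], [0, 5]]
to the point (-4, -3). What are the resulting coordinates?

Matrix multiplication:
[[5, 0], [0, 5]] × [-4, -3]ᵀ
= [(5)(-4) + (0)(-3), (0)(-4) + (5)(-3)]ᵀ
= [-20, -15]ᵀ
Result: (-20, -15)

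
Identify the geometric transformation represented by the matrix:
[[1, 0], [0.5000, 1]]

This matrix represents: vertical shear with factor 0.5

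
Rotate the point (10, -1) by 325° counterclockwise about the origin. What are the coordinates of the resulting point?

Rotation matrix for 325°: [[cos 325°, -sin 325°], [sin 325°, cos 325°]] ≈ [[0.819152, 0.573576], [-0.573576, 0.819152]]
[[0.819152, 0.573576], [-0.573576, 0.819152]] × [10, -1]ᵀ ≈ [7.6179, -6.5549]ᵀ
Result: (7.6179, -6.5549)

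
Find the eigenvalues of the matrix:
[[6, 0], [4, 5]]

Characteristic equation: det(A - λI) = 0
λ² - (trace)λ + (det) = 0
trace = 6 + 5 = 11, det = (6)(5) - (0)(4) = 30
λ² - (11)λ + (30) = 0
λ = (11 ± √((11)² - 4·(30))) / 2 = (11 ± √1) / 2
Solving: λ = 5, 6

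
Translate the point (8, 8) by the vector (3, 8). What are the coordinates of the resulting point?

Translation by (3, 8) (homogeneous matrix [[1, 0, 3], [0, 1, 8], [0, 0, 1]]):
x' = 8 + 3 = 11
y' = 8 + 8 = 16
Result: (11, 16)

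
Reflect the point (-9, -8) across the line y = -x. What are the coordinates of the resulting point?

Reflection across line y = -x: (-9, -8) → (8, 9)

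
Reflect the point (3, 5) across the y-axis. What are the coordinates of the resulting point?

Reflection across y-axis: (3, 5) → (-3, 5)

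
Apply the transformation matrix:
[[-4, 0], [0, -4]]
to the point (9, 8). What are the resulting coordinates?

Matrix multiplication:
[[-4, 0], [0, -4]] × [9, 8]ᵀ
= [(-4)(9) + (0)(8), (0)(9) + (-4)(8)]ᵀ
= [-36, -32]ᵀ
Result: (-36, -32)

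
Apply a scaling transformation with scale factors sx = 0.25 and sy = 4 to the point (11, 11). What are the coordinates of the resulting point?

Scaling matrix:
[[0.25, 0], [0, 4]]
Result: (11 × 0.25, 11 × 4) = (2.75, 44)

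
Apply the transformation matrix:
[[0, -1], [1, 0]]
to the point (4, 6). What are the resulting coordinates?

Matrix multiplication:
[[0, -1], [1, 0]] × [4, 6]ᵀ
= [(0)(4) + (-1)(6), (1)(4) + (0)(6)]ᵀ
= [-6, 4]ᵀ
Result: (-6, 4)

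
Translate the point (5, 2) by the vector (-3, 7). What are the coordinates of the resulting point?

Translation by (-3, 7) (homogeneous matrix [[1, 0, -3], [0, 1, 7], [0, 0, 1]]):
x' = 5 + -3 = 2
y' = 2 + 7 = 9
Result: (2, 9)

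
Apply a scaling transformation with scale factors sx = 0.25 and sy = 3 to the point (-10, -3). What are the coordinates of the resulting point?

Scaling matrix:
[[0.25, 0], [0, 3]]
Result: (-10 × 0.25, -3 × 3) = (-2.5, -9)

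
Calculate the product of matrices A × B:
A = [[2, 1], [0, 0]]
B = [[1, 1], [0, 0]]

Matrix multiplication:
C[0][0] = 2×1 + 1×0 = 2
C[0][1] = 2×1 + 1×0 = 2
C[1][0] = 0×1 + 0×0 = 0
C[1][1] = 0×1 + 0×0 = 0
Result: [[2, 2], [0, 0]]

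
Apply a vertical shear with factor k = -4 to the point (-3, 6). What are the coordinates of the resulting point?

Shear matrix for vertical shear with factor k = -4:
[[1, 0], [-4, 1]]
Result: (-3, 6) → (-3, 18)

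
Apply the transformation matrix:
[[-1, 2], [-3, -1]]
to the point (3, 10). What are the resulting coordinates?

Matrix multiplication:
[[-1, 2], [-3, -1]] × [3, 10]ᵀ
= [(-1)(3) + (2)(10), (-3)(3) + (-1)(10)]ᵀ
= [17, -19]ᵀ
Result: (17, -19)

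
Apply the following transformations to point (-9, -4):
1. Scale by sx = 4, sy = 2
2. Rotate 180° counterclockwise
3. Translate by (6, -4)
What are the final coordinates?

Step 1: Scale → (-36, -8)
Step 2: Rotate 180° → (36, 8)
Step 3: Translate → (42, 4)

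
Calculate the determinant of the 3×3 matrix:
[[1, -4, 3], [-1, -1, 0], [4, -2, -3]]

Expansion along first row:
det = 1·det([[-1,0],[-2,-3]]) - -4·det([[-1,0],[4,-3]]) + 3·det([[-1,-1],[4,-2]])
    = 1·(-1·-3 - 0·-2) - -4·(-1·-3 - 0·4) + 3·(-1·-2 - -1·4)
    = 1·3 - -4·3 + 3·6
    = 3 + 12 + 18 = 33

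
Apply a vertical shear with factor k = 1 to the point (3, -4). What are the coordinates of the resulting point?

Shear matrix for vertical shear with factor k = 1:
[[1, 0], [1, 1]]
Result: (3, -4) → (3, -1)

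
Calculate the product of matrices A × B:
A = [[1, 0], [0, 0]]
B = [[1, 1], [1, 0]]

Matrix multiplication:
C[0][0] = 1×1 + 0×1 = 1
C[0][1] = 1×1 + 0×0 = 1
C[1][0] = 0×1 + 0×1 = 0
C[1][1] = 0×1 + 0×0 = 0
Result: [[1, 1], [0, 0]]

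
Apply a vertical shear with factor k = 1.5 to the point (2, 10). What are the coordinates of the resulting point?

Shear matrix for vertical shear with factor k = 1.5:
[[1, 0], [1.50, 1]]
Result: (2, 10) → (2, 13)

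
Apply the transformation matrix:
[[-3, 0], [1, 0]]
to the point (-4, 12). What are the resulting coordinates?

Matrix multiplication:
[[-3, 0], [1, 0]] × [-4, 12]ᵀ
= [(-3)(-4) + (0)(12), (1)(-4) + (0)(12)]ᵀ
= [12, -4]ᵀ
Result: (12, -4)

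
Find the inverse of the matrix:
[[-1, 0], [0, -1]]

For [[a,b],[c,d]], inverse = (1/det)·[[d,-b],[-c,a]]
det = (-1)(-1) - (0)(0) = 1 - 0 = 1
Inverse = [[-1, 0], [0, -1]]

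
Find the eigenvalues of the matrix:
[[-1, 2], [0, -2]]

Characteristic equation: det(A - λI) = 0
λ² - (trace)λ + (det) = 0
trace = -1 + -2 = -3, det = (-1)(-2) - (2)(0) = 2
λ² - (-3)λ + (2) = 0
λ = (-3 ± √((-3)² - 4·(2))) / 2 = (-3 ± √1) / 2
Solving: λ = -2, -1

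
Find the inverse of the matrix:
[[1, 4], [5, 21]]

For [[a,b],[c,d]], inverse = (1/det)·[[d,-b],[-c,a]]
det = (1)(21) - (4)(5) = 21 - 20 = 1
Inverse = [[21, -4], [-5, 1]]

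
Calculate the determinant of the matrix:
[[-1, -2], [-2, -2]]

For a 2×2 matrix [[a, b], [c, d]], det = ad - bc
det = (-1)(-2) - (-2)(-2) = 2 - 4 = -2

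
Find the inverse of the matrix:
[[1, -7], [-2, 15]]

For [[a,b],[c,d]], inverse = (1/det)·[[d,-b],[-c,a]]
det = (1)(15) - (-7)(-2) = 15 - 14 = 1
Inverse = [[15, 7], [2, 1]]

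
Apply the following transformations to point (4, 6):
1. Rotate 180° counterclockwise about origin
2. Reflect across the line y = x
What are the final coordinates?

Step 1: Rotate 180° → (-4, -6)
Step 2: Reflect across line y = x → (-6, -4)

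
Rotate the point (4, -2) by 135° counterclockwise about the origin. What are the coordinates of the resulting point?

Rotation matrix for 135°: [[cos 135°, -sin 135°], [sin 135°, cos 135°]] ≈ [[-0.707107, -0.707107], [0.707107, -0.707107]]
[[-0.707107, -0.707107], [0.707107, -0.707107]] × [4, -2]ᵀ ≈ [-1.4142, 4.2426]ᵀ
Result: (-1.4142, 4.2426)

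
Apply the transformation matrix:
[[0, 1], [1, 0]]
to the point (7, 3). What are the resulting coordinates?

Matrix multiplication:
[[0, 1], [1, 0]] × [7, 3]ᵀ
= [(0)(7) + (1)(3), (1)(7) + (0)(3)]ᵀ
= [3, 7]ᵀ
Result: (3, 7)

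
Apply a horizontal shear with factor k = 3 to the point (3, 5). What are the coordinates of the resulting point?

Shear matrix for horizontal shear with factor k = 3:
[[1, 3], [0, 1]]
Result: (3, 5) → (18, 5)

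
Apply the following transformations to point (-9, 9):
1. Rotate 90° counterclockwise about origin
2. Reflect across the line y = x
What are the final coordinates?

Step 1: Rotate 90° → (-9, -9)
Step 2: Reflect across line y = x → (-9, -9)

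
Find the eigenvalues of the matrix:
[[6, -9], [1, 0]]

Characteristic equation: det(A - λI) = 0
λ² - (trace)λ + (det) = 0
trace = 6 + 0 = 6, det = (6)(0) - (-9)(1) = 9
λ² - (6)λ + (9) = 0
λ = (6 ± √((6)² - 4·(9))) / 2 = (6 ± √0) / 2
Solving: λ = 3, 3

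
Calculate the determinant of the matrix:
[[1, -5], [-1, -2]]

For a 2×2 matrix [[a, b], [c, d]], det = ad - bc
det = (1)(-2) - (-5)(-1) = -2 - 5 = -7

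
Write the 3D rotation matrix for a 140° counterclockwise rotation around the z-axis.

Rotation matrix for counterclockwise 140° around z-axis:
cos(140°) = -0.7660, sin(140°) = 0.6428
Result: [[-0.7660, -0.6428, 0], [0.6428, -0.7660, 0], [0, 0, 1]]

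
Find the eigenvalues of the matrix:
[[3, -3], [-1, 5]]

Characteristic equation: det(A - λI) = 0
λ² - (trace)λ + (det) = 0
trace = 3 + 5 = 8, det = (3)(5) - (-3)(-1) = 12
λ² - (8)λ + (12) = 0
λ = (8 ± √((8)² - 4·(12))) / 2 = (8 ± √16) / 2
Solving: λ = 2, 6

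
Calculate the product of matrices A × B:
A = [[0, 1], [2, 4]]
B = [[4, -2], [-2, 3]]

Matrix multiplication:
C[0][0] = 0×4 + 1×-2 = -2
C[0][1] = 0×-2 + 1×3 = 3
C[1][0] = 2×4 + 4×-2 = 0
C[1][1] = 2×-2 + 4×3 = 8
Result: [[-2, 3], [0, 8]]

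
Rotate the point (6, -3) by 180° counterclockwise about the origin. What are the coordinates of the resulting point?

Rotation matrix for 180°: [[cos 180°, -sin 180°], [sin 180°, cos 180°]] = [[-1, 0], [0, -1]]
[[-1, 0], [0, -1]] × [6, -3]ᵀ = [-6, 3]ᵀ
Result: (-6, 3)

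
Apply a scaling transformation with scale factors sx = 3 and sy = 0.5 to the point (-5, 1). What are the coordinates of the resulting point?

Scaling matrix:
[[3, 0], [0, 0.50]]
Result: (-5 × 3, 1 × 0.5) = (-15, 0.5)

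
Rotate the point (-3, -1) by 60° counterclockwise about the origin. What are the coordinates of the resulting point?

Rotation matrix for 60°: [[cos 60°, -sin 60°], [sin 60°, cos 60°]] ≈ [[0.500000, -0.866025], [0.866025, 0.500000]]
[[0.500000, -0.866025], [0.866025, 0.500000]] × [-3, -1]ᵀ ≈ [-0.6340, -3.0981]ᵀ
Result: (-0.6340, -3.0981)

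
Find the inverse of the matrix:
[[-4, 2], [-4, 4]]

For [[a,b],[c,d]], inverse = (1/det)·[[d,-b],[-c,a]]
det = (-4)(4) - (2)(-4) = -16 - -8 = -8
Inverse = (1/-8)·[[4, -2], [4, -4]]
= [[-1/2, 1/4], [-1/2, 1/2]]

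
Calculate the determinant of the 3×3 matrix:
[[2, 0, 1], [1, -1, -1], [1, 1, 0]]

Expansion along first row:
det = 2·det([[-1,-1],[1,0]]) - 0·det([[1,-1],[1,0]]) + 1·det([[1,-1],[1,1]])
    = 2·(-1·0 - -1·1) - 0·(1·0 - -1·1) + 1·(1·1 - -1·1)
    = 2·1 - 0·1 + 1·2
    = 2 + 0 + 2 = 4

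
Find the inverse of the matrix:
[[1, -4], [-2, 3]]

For [[a,b],[c,d]], inverse = (1/det)·[[d,-b],[-c,a]]
det = (1)(3) - (-4)(-2) = 3 - 8 = -5
Inverse = (1/-5)·[[3, 4], [2, 1]]
= [[-3/5, -4/5], [-2/5, -1/5]]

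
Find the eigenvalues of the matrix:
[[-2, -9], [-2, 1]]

Characteristic equation: det(A - λI) = 0
λ² - (trace)λ + (det) = 0
trace = -2 + 1 = -1, det = (-2)(1) - (-9)(-2) = -20
λ² - (-1)λ + (-20) = 0
λ = (-1 ± √((-1)² - 4·(-20))) / 2 = (-1 ± √81) / 2
Solving: λ = -5, 4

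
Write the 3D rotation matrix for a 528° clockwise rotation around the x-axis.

Rotation matrix for clockwise 528° around x-axis:
A clockwise rotation by 528° is a counterclockwise rotation by -528°.
cos(-528°) = -0.9781, sin(-528°) = -0.2079
Result: [[1, 0, 0], [0, -0.9781, 0.2079], [0, -0.2079, -0.9781]]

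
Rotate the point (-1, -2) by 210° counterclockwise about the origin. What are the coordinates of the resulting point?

Rotation matrix for 210°: [[cos 210°, -sin 210°], [sin 210°, cos 210°]] ≈ [[-0.866025, 0.500000], [-0.500000, -0.866025]]
[[-0.866025, 0.500000], [-0.500000, -0.866025]] × [-1, -2]ᵀ ≈ [-0.1340, 2.2321]ᵀ
Result: (-0.1340, 2.2321)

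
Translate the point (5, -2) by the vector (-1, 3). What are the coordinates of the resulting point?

Translation by (-1, 3) (homogeneous matrix [[1, 0, -1], [0, 1, 3], [0, 0, 1]]):
x' = 5 + -1 = 4
y' = -2 + 3 = 1
Result: (4, 1)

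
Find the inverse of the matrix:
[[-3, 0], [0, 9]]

For [[a,b],[c,d]], inverse = (1/det)·[[d,-b],[-c,a]]
det = (-3)(9) - (0)(0) = -27 - 0 = -27
Inverse = (1/-27)·[[9, 0], [0, -3]]
= [[-1/3, 0], [0, 1/9]]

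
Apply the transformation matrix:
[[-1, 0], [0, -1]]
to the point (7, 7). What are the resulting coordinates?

Matrix multiplication:
[[-1, 0], [0, -1]] × [7, 7]ᵀ
= [(-1)(7) + (0)(7), (0)(7) + (-1)(7)]ᵀ
= [-7, -7]ᵀ
Result: (-7, -7)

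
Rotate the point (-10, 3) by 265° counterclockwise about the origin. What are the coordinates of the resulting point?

Rotation matrix for 265°: [[cos 265°, -sin 265°], [sin 265°, cos 265°]] ≈ [[-0.087156, 0.996195], [-0.996195, -0.087156]]
[[-0.087156, 0.996195], [-0.996195, -0.087156]] × [-10, 3]ᵀ ≈ [3.8601, 9.7005]ᵀ
Result: (3.8601, 9.7005)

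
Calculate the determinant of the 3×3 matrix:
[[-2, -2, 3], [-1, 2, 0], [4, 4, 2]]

Expansion along first row:
det = -2·det([[2,0],[4,2]]) - -2·det([[-1,0],[4,2]]) + 3·det([[-1,2],[4,4]])
    = -2·(2·2 - 0·4) - -2·(-1·2 - 0·4) + 3·(-1·4 - 2·4)
    = -2·4 - -2·-2 + 3·-12
    = -8 + -4 + -36 = -48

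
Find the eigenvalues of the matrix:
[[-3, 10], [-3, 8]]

Characteristic equation: det(A - λI) = 0
λ² - (trace)λ + (det) = 0
trace = -3 + 8 = 5, det = (-3)(8) - (10)(-3) = 6
λ² - (5)λ + (6) = 0
λ = (5 ± √((5)² - 4·(6))) / 2 = (5 ± √1) / 2
Solving: λ = 2, 3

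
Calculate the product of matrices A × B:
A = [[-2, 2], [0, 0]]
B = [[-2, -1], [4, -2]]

Matrix multiplication:
C[0][0] = -2×-2 + 2×4 = 12
C[0][1] = -2×-1 + 2×-2 = -2
C[1][0] = 0×-2 + 0×4 = 0
C[1][1] = 0×-1 + 0×-2 = 0
Result: [[12, -2], [0, 0]]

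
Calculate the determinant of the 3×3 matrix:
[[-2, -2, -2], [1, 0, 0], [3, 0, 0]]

Expansion along first row:
det = -2·det([[0,0],[0,0]]) - -2·det([[1,0],[3,0]]) + -2·det([[1,0],[3,0]])
    = -2·(0·0 - 0·0) - -2·(1·0 - 0·3) + -2·(1·0 - 0·3)
    = -2·0 - -2·0 + -2·0
    = 0 + 0 + 0 = 0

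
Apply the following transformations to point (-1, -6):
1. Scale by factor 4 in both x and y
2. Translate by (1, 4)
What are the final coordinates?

Step 1: Scale (-1, -6) by 4 → (-4, -24)
Step 2: Translate by (1, 4) → (-3, -20)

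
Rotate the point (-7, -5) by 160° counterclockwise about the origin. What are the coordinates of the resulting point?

Rotation matrix for 160°: [[cos 160°, -sin 160°], [sin 160°, cos 160°]] ≈ [[-0.939693, -0.342020], [0.342020, -0.939693]]
[[-0.939693, -0.342020], [0.342020, -0.939693]] × [-7, -5]ᵀ ≈ [8.2879, 2.3043]ᵀ
Result: (8.2879, 2.3043)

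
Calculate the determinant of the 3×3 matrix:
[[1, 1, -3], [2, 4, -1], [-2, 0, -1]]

Expansion along first row:
det = 1·det([[4,-1],[0,-1]]) - 1·det([[2,-1],[-2,-1]]) + -3·det([[2,4],[-2,0]])
    = 1·(4·-1 - -1·0) - 1·(2·-1 - -1·-2) + -3·(2·0 - 4·-2)
    = 1·-4 - 1·-4 + -3·8
    = -4 + 4 + -24 = -24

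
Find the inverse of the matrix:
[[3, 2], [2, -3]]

For [[a,b],[c,d]], inverse = (1/det)·[[d,-b],[-c,a]]
det = (3)(-3) - (2)(2) = -9 - 4 = -13
Inverse = (1/-13)·[[-3, -2], [-2, 3]]
= [[3/13, 2/13], [2/13, -3/13]]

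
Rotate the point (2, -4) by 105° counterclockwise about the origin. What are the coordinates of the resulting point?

Rotation matrix for 105°: [[cos 105°, -sin 105°], [sin 105°, cos 105°]] ≈ [[-0.258819, -0.965926], [0.965926, -0.258819]]
[[-0.258819, -0.965926], [0.965926, -0.258819]] × [2, -4]ᵀ ≈ [3.3461, 2.9671]ᵀ
Result: (3.3461, 2.9671)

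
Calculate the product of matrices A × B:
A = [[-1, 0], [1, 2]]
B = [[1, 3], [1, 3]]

Matrix multiplication:
C[0][0] = -1×1 + 0×1 = -1
C[0][1] = -1×3 + 0×3 = -3
C[1][0] = 1×1 + 2×1 = 3
C[1][1] = 1×3 + 2×3 = 9
Result: [[-1, -3], [3, 9]]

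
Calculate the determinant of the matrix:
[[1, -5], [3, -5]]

For a 2×2 matrix [[a, b], [c, d]], det = ad - bc
det = (1)(-5) - (-5)(3) = -5 - -15 = 10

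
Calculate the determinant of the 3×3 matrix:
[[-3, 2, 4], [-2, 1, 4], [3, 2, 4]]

Expansion along first row:
det = -3·det([[1,4],[2,4]]) - 2·det([[-2,4],[3,4]]) + 4·det([[-2,1],[3,2]])
    = -3·(1·4 - 4·2) - 2·(-2·4 - 4·3) + 4·(-2·2 - 1·3)
    = -3·-4 - 2·-20 + 4·-7
    = 12 + 40 + -28 = 24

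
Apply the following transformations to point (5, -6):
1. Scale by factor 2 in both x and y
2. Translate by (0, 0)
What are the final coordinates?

Step 1: Scale (5, -6) by 2 → (10, -12)
Step 2: Translate by (0, 0) → (10, -12)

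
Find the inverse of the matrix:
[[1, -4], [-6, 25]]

For [[a,b],[c,d]], inverse = (1/det)·[[d,-b],[-c,a]]
det = (1)(25) - (-4)(-6) = 25 - 24 = 1
Inverse = [[25, 4], [6, 1]]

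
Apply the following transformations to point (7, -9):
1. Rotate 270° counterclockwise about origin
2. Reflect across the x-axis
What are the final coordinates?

Step 1: Rotate 270° → (-9, -7)
Step 2: Reflect across x-axis → (-9, 7)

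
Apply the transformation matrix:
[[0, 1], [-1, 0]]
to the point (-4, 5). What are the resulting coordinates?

Matrix multiplication:
[[0, 1], [-1, 0]] × [-4, 5]ᵀ
= [(0)(-4) + (1)(5), (-1)(-4) + (0)(5)]ᵀ
= [5, 4]ᵀ
Result: (5, 4)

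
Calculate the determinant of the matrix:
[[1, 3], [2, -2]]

For a 2×2 matrix [[a, b], [c, d]], det = ad - bc
det = (1)(-2) - (3)(2) = -2 - 6 = -8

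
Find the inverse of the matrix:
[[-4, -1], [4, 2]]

For [[a,b],[c,d]], inverse = (1/det)·[[d,-b],[-c,a]]
det = (-4)(2) - (-1)(4) = -8 - -4 = -4
Inverse = (1/-4)·[[2, 1], [-4, -4]]
= [[-1/2, -1/4], [1, 1]]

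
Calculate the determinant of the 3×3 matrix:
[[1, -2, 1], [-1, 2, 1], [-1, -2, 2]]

Expansion along first row:
det = 1·det([[2,1],[-2,2]]) - -2·det([[-1,1],[-1,2]]) + 1·det([[-1,2],[-1,-2]])
    = 1·(2·2 - 1·-2) - -2·(-1·2 - 1·-1) + 1·(-1·-2 - 2·-1)
    = 1·6 - -2·-1 + 1·4
    = 6 + -2 + 4 = 8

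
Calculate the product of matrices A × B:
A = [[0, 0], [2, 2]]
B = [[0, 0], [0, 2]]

Matrix multiplication:
C[0][0] = 0×0 + 0×0 = 0
C[0][1] = 0×0 + 0×2 = 0
C[1][0] = 2×0 + 2×0 = 0
C[1][1] = 2×0 + 2×2 = 4
Result: [[0, 0], [0, 4]]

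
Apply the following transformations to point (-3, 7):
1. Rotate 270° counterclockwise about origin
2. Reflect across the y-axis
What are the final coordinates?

Step 1: Rotate 270° → (7, 3)
Step 2: Reflect across y-axis → (-7, 3)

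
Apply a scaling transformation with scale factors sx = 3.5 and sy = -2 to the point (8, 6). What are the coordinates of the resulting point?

Scaling matrix:
[[3.50, 0], [0, -2]]
Result: (8 × 3.5, 6 × -2) = (28, -12)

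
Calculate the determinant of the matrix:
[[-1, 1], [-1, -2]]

For a 2×2 matrix [[a, b], [c, d]], det = ad - bc
det = (-1)(-2) - (1)(-1) = 2 - -1 = 3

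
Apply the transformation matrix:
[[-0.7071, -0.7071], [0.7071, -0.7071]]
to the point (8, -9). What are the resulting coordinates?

Matrix multiplication:
[[-0.7071, -0.7071], [0.7071, -0.7071]] × [8, -9]ᵀ
= [(-0.7071)(8) + (-0.7071)(-9), (0.7071)(8) + (-0.7071)(-9)]ᵀ
= [0.7071, 12.0207]ᵀ
Result: (0.7071, 12.0207)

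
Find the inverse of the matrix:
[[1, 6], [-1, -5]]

For [[a,b],[c,d]], inverse = (1/det)·[[d,-b],[-c,a]]
det = (1)(-5) - (6)(-1) = -5 - -6 = 1
Inverse = [[-5, -6], [1, 1]]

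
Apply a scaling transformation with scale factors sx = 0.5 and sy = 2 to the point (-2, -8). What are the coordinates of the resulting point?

Scaling matrix:
[[0.50, 0], [0, 2]]
Result: (-2 × 0.5, -8 × 2) = (-1, -16)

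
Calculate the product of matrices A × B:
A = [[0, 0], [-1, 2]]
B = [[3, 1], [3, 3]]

Matrix multiplication:
C[0][0] = 0×3 + 0×3 = 0
C[0][1] = 0×1 + 0×3 = 0
C[1][0] = -1×3 + 2×3 = 3
C[1][1] = -1×1 + 2×3 = 5
Result: [[0, 0], [3, 5]]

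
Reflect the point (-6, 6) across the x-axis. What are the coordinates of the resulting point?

Reflection across x-axis: (-6, 6) → (-6, -6)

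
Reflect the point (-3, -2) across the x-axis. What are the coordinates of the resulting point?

Reflection across x-axis: (-3, -2) → (-3, 2)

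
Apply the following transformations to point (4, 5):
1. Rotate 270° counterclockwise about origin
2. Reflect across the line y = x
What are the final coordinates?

Step 1: Rotate 270° → (5, -4)
Step 2: Reflect across line y = x → (-4, 5)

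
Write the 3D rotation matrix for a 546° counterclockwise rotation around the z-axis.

Rotation matrix for counterclockwise 546° around z-axis:
cos(546°) = -0.9945, sin(546°) = -0.1045
Result: [[-0.9945, 0.1045, 0], [-0.1045, -0.9945, 0], [0, 0, 1]]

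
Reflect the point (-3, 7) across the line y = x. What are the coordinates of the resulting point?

Reflection across line y = x: (-3, 7) → (7, -3)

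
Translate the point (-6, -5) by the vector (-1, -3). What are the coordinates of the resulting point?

Translation by (-1, -3) (homogeneous matrix [[1, 0, -1], [0, 1, -3], [0, 0, 1]]):
x' = -6 + -1 = -7
y' = -5 + -3 = -8
Result: (-7, -8)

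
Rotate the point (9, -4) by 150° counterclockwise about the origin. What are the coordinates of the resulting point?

Rotation matrix for 150°: [[cos 150°, -sin 150°], [sin 150°, cos 150°]] ≈ [[-0.866025, -0.500000], [0.500000, -0.866025]]
[[-0.866025, -0.500000], [0.500000, -0.866025]] × [9, -4]ᵀ ≈ [-5.7942, 7.9641]ᵀ
Result: (-5.7942, 7.9641)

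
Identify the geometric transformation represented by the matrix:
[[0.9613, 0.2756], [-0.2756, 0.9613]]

This matrix represents: rotation by 344° counterclockwise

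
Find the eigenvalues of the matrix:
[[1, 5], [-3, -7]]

Characteristic equation: det(A - λI) = 0
λ² - (trace)λ + (det) = 0
trace = 1 + -7 = -6, det = (1)(-7) - (5)(-3) = 8
λ² - (-6)λ + (8) = 0
λ = (-6 ± √((-6)² - 4·(8))) / 2 = (-6 ± √4) / 2
Solving: λ = -4, -2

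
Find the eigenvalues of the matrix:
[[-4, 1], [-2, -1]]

Characteristic equation: det(A - λI) = 0
λ² - (trace)λ + (det) = 0
trace = -4 + -1 = -5, det = (-4)(-1) - (1)(-2) = 6
λ² - (-5)λ + (6) = 0
λ = (-5 ± √((-5)² - 4·(6))) / 2 = (-5 ± √1) / 2
Solving: λ = -3, -2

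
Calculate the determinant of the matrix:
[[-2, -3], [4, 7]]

For a 2×2 matrix [[a, b], [c, d]], det = ad - bc
det = (-2)(7) - (-3)(4) = -14 - -12 = -2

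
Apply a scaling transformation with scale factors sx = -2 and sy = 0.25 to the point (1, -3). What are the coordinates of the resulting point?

Scaling matrix:
[[-2, 0], [0, 0.25]]
Result: (1 × -2, -3 × 0.25) = (-2, -0.75)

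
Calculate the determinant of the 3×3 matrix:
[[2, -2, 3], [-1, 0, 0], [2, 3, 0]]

Expansion along first row:
det = 2·det([[0,0],[3,0]]) - -2·det([[-1,0],[2,0]]) + 3·det([[-1,0],[2,3]])
    = 2·(0·0 - 0·3) - -2·(-1·0 - 0·2) + 3·(-1·3 - 0·2)
    = 2·0 - -2·0 + 3·-3
    = 0 + 0 + -9 = -9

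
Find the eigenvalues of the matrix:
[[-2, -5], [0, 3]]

Characteristic equation: det(A - λI) = 0
λ² - (trace)λ + (det) = 0
trace = -2 + 3 = 1, det = (-2)(3) - (-5)(0) = -6
λ² - (1)λ + (-6) = 0
λ = (1 ± √((1)² - 4·(-6))) / 2 = (1 ± √25) / 2
Solving: λ = -2, 3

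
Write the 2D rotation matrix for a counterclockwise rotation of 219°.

Rotation matrix formula: [[cos θ, -sin θ], [sin θ, cos θ]]
For θ = 219°:
cos(219°) = -0.7771
sin(219°) = -0.6293
Result: [[-0.7771, 0.6293], [-0.6293, -0.7771]]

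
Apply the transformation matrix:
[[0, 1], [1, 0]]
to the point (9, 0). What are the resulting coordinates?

Matrix multiplication:
[[0, 1], [1, 0]] × [9, 0]ᵀ
= [(0)(9) + (1)(0), (1)(9) + (0)(0)]ᵀ
= [0, 9]ᵀ
Result: (0, 9)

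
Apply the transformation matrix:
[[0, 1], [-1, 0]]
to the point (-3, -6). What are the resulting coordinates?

Matrix multiplication:
[[0, 1], [-1, 0]] × [-3, -6]ᵀ
= [(0)(-3) + (1)(-6), (-1)(-3) + (0)(-6)]ᵀ
= [-6, 3]ᵀ
Result: (-6, 3)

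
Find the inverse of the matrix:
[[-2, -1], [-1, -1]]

For [[a,b],[c,d]], inverse = (1/det)·[[d,-b],[-c,a]]
det = (-2)(-1) - (-1)(-1) = 2 - 1 = 1
Inverse = [[-1, 1], [1, -2]]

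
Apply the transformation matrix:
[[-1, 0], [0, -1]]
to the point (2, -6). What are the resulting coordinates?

Matrix multiplication:
[[-1, 0], [0, -1]] × [2, -6]ᵀ
= [(-1)(2) + (0)(-6), (0)(2) + (-1)(-6)]ᵀ
= [-2, 6]ᵀ
Result: (-2, 6)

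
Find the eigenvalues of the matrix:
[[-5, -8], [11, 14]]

Characteristic equation: det(A - λI) = 0
λ² - (trace)λ + (det) = 0
trace = -5 + 14 = 9, det = (-5)(14) - (-8)(11) = 18
λ² - (9)λ + (18) = 0
λ = (9 ± √((9)² - 4·(18))) / 2 = (9 ± √9) / 2
Solving: λ = 3, 6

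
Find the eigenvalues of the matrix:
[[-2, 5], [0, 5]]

Characteristic equation: det(A - λI) = 0
λ² - (trace)λ + (det) = 0
trace = -2 + 5 = 3, det = (-2)(5) - (5)(0) = -10
λ² - (3)λ + (-10) = 0
λ = (3 ± √((3)² - 4·(-10))) / 2 = (3 ± √49) / 2
Solving: λ = -2, 5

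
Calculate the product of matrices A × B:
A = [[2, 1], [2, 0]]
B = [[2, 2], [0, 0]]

Matrix multiplication:
C[0][0] = 2×2 + 1×0 = 4
C[0][1] = 2×2 + 1×0 = 4
C[1][0] = 2×2 + 0×0 = 4
C[1][1] = 2×2 + 0×0 = 4
Result: [[4, 4], [4, 4]]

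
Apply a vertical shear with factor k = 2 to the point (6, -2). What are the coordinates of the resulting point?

Shear matrix for vertical shear with factor k = 2:
[[1, 0], [2, 1]]
Result: (6, -2) → (6, 10)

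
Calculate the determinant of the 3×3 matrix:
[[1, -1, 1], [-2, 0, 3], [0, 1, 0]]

Expansion along first row:
det = 1·det([[0,3],[1,0]]) - -1·det([[-2,3],[0,0]]) + 1·det([[-2,0],[0,1]])
    = 1·(0·0 - 3·1) - -1·(-2·0 - 3·0) + 1·(-2·1 - 0·0)
    = 1·-3 - -1·0 + 1·-2
    = -3 + 0 + -2 = -5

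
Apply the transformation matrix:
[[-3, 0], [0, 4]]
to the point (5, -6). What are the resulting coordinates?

Matrix multiplication:
[[-3, 0], [0, 4]] × [5, -6]ᵀ
= [(-3)(5) + (0)(-6), (0)(5) + (4)(-6)]ᵀ
= [-15, -24]ᵀ
Result: (-15, -24)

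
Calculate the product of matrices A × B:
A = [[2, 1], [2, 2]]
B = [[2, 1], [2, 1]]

Matrix multiplication:
C[0][0] = 2×2 + 1×2 = 6
C[0][1] = 2×1 + 1×1 = 3
C[1][0] = 2×2 + 2×2 = 8
C[1][1] = 2×1 + 2×1 = 4
Result: [[6, 3], [8, 4]]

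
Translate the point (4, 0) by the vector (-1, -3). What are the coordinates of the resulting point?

Translation by (-1, -3) (homogeneous matrix [[1, 0, -1], [0, 1, -3], [0, 0, 1]]):
x' = 4 + -1 = 3
y' = 0 + -3 = -3
Result: (3, -3)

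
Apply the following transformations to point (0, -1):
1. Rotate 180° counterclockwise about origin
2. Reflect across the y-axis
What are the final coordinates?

Step 1: Rotate 180° → (0, 1)
Step 2: Reflect across y-axis → (0, 1)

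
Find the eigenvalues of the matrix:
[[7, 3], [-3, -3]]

Characteristic equation: det(A - λI) = 0
λ² - (trace)λ + (det) = 0
trace = 7 + -3 = 4, det = (7)(-3) - (3)(-3) = -12
λ² - (4)λ + (-12) = 0
λ = (4 ± √((4)² - 4·(-12))) / 2 = (4 ± √64) / 2
Solving: λ = -2, 6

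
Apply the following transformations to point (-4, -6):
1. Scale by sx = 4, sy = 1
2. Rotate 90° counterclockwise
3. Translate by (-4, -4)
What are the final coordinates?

Step 1: Scale → (-16, -6)
Step 2: Rotate 90° → (6, -16)
Step 3: Translate → (2, -20)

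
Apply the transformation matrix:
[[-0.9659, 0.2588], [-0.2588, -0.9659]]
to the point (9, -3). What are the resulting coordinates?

Matrix multiplication:
[[-0.9659, 0.2588], [-0.2588, -0.9659]] × [9, -3]ᵀ
= [(-0.9659)(9) + (0.2588)(-3), (-0.2588)(9) + (-0.9659)(-3)]ᵀ
= [-9.4695, 0.5685]ᵀ
Result: (-9.4695, 0.5685)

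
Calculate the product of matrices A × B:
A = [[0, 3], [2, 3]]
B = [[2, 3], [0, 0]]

Matrix multiplication:
C[0][0] = 0×2 + 3×0 = 0
C[0][1] = 0×3 + 3×0 = 0
C[1][0] = 2×2 + 3×0 = 4
C[1][1] = 2×3 + 3×0 = 6
Result: [[0, 0], [4, 6]]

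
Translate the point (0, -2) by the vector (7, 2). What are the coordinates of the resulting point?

Translation by (7, 2) (homogeneous matrix [[1, 0, 7], [0, 1, 2], [0, 0, 1]]):
x' = 0 + 7 = 7
y' = -2 + 2 = 0
Result: (7, 0)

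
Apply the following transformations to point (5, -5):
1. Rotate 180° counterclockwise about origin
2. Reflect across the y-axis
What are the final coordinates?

Step 1: Rotate 180° → (-5, 5)
Step 2: Reflect across y-axis → (5, 5)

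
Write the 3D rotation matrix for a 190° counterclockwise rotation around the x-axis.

Rotation matrix for counterclockwise 190° around x-axis:
cos(190°) = -0.9848, sin(190°) = -0.1736
Result: [[1, 0, 0], [0, -0.9848, 0.1736], [0, -0.1736, -0.9848]]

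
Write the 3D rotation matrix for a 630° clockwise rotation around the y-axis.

Rotation matrix for clockwise 630° around y-axis:
A clockwise rotation by 630° is a counterclockwise rotation by -630°.
cos(-630°) = 0, sin(-630°) = 1
Result: [[0, 0, 1], [0, 1, 0], [-1, 0, 0]]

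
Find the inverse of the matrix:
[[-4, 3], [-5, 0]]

For [[a,b],[c,d]], inverse = (1/det)·[[d,-b],[-c,a]]
det = (-4)(0) - (3)(-5) = 0 - -15 = 15
Inverse = (1/15)·[[0, -3], [5, -4]]
= [[0, -1/5], [1/3, -4/15]]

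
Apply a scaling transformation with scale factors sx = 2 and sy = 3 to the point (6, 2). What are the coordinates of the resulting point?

Scaling matrix:
[[2, 0], [0, 3]]
Result: (6 × 2, 2 × 3) = (12, 6)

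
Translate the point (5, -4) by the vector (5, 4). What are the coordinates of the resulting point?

Translation by (5, 4) (homogeneous matrix [[1, 0, 5], [0, 1, 4], [0, 0, 1]]):
x' = 5 + 5 = 10
y' = -4 + 4 = 0
Result: (10, 0)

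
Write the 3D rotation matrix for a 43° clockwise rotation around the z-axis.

Rotation matrix for clockwise 43° around z-axis:
A clockwise rotation by 43° is a counterclockwise rotation by -43°.
cos(-43°) = 0.7314, sin(-43°) = -0.6820
Result: [[0.7314, 0.6820, 0], [-0.6820, 0.7314, 0], [0, 0, 1]]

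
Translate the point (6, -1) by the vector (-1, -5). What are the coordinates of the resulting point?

Translation by (-1, -5) (homogeneous matrix [[1, 0, -1], [0, 1, -5], [0, 0, 1]]):
x' = 6 + -1 = 5
y' = -1 + -5 = -6
Result: (5, -6)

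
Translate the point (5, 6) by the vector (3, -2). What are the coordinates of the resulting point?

Translation by (3, -2) (homogeneous matrix [[1, 0, 3], [0, 1, -2], [0, 0, 1]]):
x' = 5 + 3 = 8
y' = 6 + -2 = 4
Result: (8, 4)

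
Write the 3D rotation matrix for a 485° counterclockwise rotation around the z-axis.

Rotation matrix for counterclockwise 485° around z-axis:
cos(485°) = -0.5736, sin(485°) = 0.8192
Result: [[-0.5736, -0.8192, 0], [0.8192, -0.5736, 0], [0, 0, 1]]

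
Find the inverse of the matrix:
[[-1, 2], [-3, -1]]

For [[a,b],[c,d]], inverse = (1/det)·[[d,-b],[-c,a]]
det = (-1)(-1) - (2)(-3) = 1 - -6 = 7
Inverse = (1/7)·[[-1, -2], [3, -1]]
= [[-1/7, -2/7], [3/7, -1/7]]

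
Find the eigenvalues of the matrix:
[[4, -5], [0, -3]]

Characteristic equation: det(A - λI) = 0
λ² - (trace)λ + (det) = 0
trace = 4 + -3 = 1, det = (4)(-3) - (-5)(0) = -12
λ² - (1)λ + (-12) = 0
λ = (1 ± √((1)² - 4·(-12))) / 2 = (1 ± √49) / 2
Solving: λ = -3, 4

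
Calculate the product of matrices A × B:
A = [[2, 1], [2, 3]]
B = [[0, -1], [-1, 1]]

Matrix multiplication:
C[0][0] = 2×0 + 1×-1 = -1
C[0][1] = 2×-1 + 1×1 = -1
C[1][0] = 2×0 + 3×-1 = -3
C[1][1] = 2×-1 + 3×1 = 1
Result: [[-1, -1], [-3, 1]]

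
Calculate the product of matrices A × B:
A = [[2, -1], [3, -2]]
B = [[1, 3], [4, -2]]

Matrix multiplication:
C[0][0] = 2×1 + -1×4 = -2
C[0][1] = 2×3 + -1×-2 = 8
C[1][0] = 3×1 + -2×4 = -5
C[1][1] = 3×3 + -2×-2 = 13
Result: [[-2, 8], [-5, 13]]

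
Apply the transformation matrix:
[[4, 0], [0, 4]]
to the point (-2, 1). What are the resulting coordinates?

Matrix multiplication:
[[4, 0], [0, 4]] × [-2, 1]ᵀ
= [(4)(-2) + (0)(1), (0)(-2) + (4)(1)]ᵀ
= [-8, 4]ᵀ
Result: (-8, 4)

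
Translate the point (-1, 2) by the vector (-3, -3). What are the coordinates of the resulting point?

Translation by (-3, -3) (homogeneous matrix [[1, 0, -3], [0, 1, -3], [0, 0, 1]]):
x' = -1 + -3 = -4
y' = 2 + -3 = -1
Result: (-4, -1)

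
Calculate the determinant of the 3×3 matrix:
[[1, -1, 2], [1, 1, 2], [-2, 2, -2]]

Expansion along first row:
det = 1·det([[1,2],[2,-2]]) - -1·det([[1,2],[-2,-2]]) + 2·det([[1,1],[-2,2]])
    = 1·(1·-2 - 2·2) - -1·(1·-2 - 2·-2) + 2·(1·2 - 1·-2)
    = 1·-6 - -1·2 + 2·4
    = -6 + 2 + 8 = 4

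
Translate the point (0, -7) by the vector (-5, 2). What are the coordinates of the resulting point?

Translation by (-5, 2) (homogeneous matrix [[1, 0, -5], [0, 1, 2], [0, 0, 1]]):
x' = 0 + -5 = -5
y' = -7 + 2 = -5
Result: (-5, -5)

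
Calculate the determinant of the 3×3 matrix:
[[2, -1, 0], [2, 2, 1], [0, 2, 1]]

Expansion along first row:
det = 2·det([[2,1],[2,1]]) - -1·det([[2,1],[0,1]]) + 0·det([[2,2],[0,2]])
    = 2·(2·1 - 1·2) - -1·(2·1 - 1·0) + 0·(2·2 - 2·0)
    = 2·0 - -1·2 + 0·4
    = 0 + 2 + 0 = 2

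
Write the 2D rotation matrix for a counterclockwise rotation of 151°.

Rotation matrix formula: [[cos θ, -sin θ], [sin θ, cos θ]]
For θ = 151°:
cos(151°) = -0.8746
sin(151°) = 0.4848
Result: [[-0.8746, -0.4848], [0.4848, -0.8746]]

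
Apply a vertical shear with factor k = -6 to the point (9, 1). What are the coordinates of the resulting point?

Shear matrix for vertical shear with factor k = -6:
[[1, 0], [-6, 1]]
Result: (9, 1) → (9, -53)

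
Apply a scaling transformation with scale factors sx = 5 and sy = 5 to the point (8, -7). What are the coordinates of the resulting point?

Scaling matrix:
[[5, 0], [0, 5]]
Result: (8 × 5, -7 × 5) = (40, -35)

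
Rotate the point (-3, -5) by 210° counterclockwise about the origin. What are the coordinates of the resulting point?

Rotation matrix for 210°: [[cos 210°, -sin 210°], [sin 210°, cos 210°]] ≈ [[-0.866025, 0.500000], [-0.500000, -0.866025]]
[[-0.866025, 0.500000], [-0.500000, -0.866025]] × [-3, -5]ᵀ ≈ [0.0981, 5.8301]ᵀ
Result: (0.0981, 5.8301)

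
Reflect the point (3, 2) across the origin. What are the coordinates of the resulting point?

Reflection across origin: (3, 2) → (-3, -2)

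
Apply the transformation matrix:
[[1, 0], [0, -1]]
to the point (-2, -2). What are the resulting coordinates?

Matrix multiplication:
[[1, 0], [0, -1]] × [-2, -2]ᵀ
= [(1)(-2) + (0)(-2), (0)(-2) + (-1)(-2)]ᵀ
= [-2, 2]ᵀ
Result: (-2, 2)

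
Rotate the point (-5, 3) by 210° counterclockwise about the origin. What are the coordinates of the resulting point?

Rotation matrix for 210°: [[cos 210°, -sin 210°], [sin 210°, cos 210°]] ≈ [[-0.866025, 0.500000], [-0.500000, -0.866025]]
[[-0.866025, 0.500000], [-0.500000, -0.866025]] × [-5, 3]ᵀ ≈ [5.8301, -0.0981]ᵀ
Result: (5.8301, -0.0981)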